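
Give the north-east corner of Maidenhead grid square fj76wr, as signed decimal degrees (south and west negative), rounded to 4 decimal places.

6.7500, -64.0833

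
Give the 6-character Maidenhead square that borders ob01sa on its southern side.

OB00sx

Latitude subsquare a = 0; −1 → -1, wraps to 23 = x, carry into square.
Latitude square 1; −1 → 0.
The longitude characters are unchanged.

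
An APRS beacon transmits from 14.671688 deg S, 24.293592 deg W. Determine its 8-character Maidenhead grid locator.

HH75uh48

Add 180° to longitude and 90° to latitude: 155.70641, 75.32831.
Field (20°×10°, letters A–R): lon ⌊155.70641/20⌋ = 7 → H; lat ⌊75.32831/10⌋ = 7 → H.
Square (2°×1°, digits 0–9): lon ⌊15.70641/2⌋ = 7; lat ⌊5.32831/1⌋ = 5.
Subsquare (5′×2.5′, letters a–x): lon ⌊1.70641/0.0833333⌋ = 20 → u; lat ⌊0.32831/0.0416667⌋ = 7 → h.
Extended square (30″×15″, digits 0–9): lon ⌊0.03974/0.00833333⌋ = 4; lat ⌊0.03665/0.00416667⌋ = 8.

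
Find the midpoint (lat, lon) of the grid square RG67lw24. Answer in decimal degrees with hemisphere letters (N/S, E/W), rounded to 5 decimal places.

22.06458° S, 172.93750° E

Field R=17, G=6: +17·20° lon, +6·10° lat → SW at lon 160°, lat -30°.
Square 6, 7: +6·2° lon, +7·1° lat → SW at lon 172°, lat -23°.
Subsquare l=11, w=22: +11·0.0833333° lon, +22·0.0416667° lat → SW at lon 172.917°, lat -22.0833°.
Extended square 2, 4: +2·0.00833333° lon, +4·0.00416667° lat → SW at lon 172.933°, lat -22.0667°.
Cell spans 0.00833333° lon × 0.00416667° lat. Centre is SW corner plus half of each.
latitude 22.06458° S, longitude 172.93750° E.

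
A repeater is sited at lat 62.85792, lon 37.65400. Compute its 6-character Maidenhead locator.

Add 180° to longitude and 90° to latitude: 217.6540, 152.8579.
Field: lon ⌊217.6540/20⌋ = 10 → K; lat ⌊152.8579/10⌋ = 15 → P.
Square: lon ⌊17.6540/2⌋ = 8; lat ⌊2.8579/1⌋ = 2.
Subsquare: lon ⌊1.6540/0.0833333⌋ = 19 → t; lat ⌊0.8579/0.0416667⌋ = 20 → u.

KP82tu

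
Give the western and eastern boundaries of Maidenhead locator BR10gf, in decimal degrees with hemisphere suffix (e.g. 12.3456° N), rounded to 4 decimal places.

157.5000° W, 157.4167° W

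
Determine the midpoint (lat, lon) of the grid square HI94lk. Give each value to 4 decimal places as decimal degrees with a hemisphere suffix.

Field H=7, I=8: +7·20° lon, +8·10° lat → SW at lon -40°, lat -10°.
Square 9, 4: +9·2° lon, +4·1° lat → SW at lon -22°, lat -6°.
Subsquare l=11, k=10: +11·0.0833333° lon, +10·0.0416667° lat → SW at lon -21.0833°, lat -5.58333°.
Cell spans 0.0833333° lon × 0.0416667° lat. Centre is SW corner plus half of each.
latitude 5.5625° S, longitude 21.0417° W.

5.5625° S, 21.0417° W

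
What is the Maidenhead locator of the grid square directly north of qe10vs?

QE10vt

Latitude subsquare s = 18; +1 → 19 = t.
The longitude characters are unchanged.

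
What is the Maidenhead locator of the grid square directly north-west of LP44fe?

LP44ef

Longitude subsquare f = 5; −1 → 4 = e.
Latitude subsquare e = 4; +1 → 5 = f.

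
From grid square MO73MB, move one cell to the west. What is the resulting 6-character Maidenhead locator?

MO73lb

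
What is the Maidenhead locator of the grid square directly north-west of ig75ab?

IG65xc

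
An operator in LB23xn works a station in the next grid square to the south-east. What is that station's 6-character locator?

Longitude subsquare x = 23; +1 → 24, wraps to 0 = a, carry into square.
Longitude square 2; +1 → 3.
Latitude subsquare n = 13; −1 → 12 = m.

LB33am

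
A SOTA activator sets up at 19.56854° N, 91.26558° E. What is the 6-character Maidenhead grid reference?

Add 180° to longitude and 90° to latitude: 271.2656, 109.5685.
Field: 271.2656/20 → 13 → N, 109.5685/10 → 10 → K; chars NK.
Square: 11.2656/2 → 5, 9.5685/1 → 9; chars 59.
Subsquare: 1.2656/0.0833333 → 15 → p, 0.5685/0.0416667 → 13 → n; chars pn.

NK59pn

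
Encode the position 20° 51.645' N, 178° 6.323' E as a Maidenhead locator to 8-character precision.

RL90bu26

Add 180° to longitude and 90° to latitude: 358.10538, 110.86075.
Field: 358.10538/20 → 17 → R, 110.86075/10 → 11 → L; chars RL.
Square: 18.10538/2 → 9, 0.86075/1 → 0; chars 90.
Subsquare: 0.10538/0.0833333 → 1 → b, 0.86075/0.0416667 → 20 → u; chars bu.
Extended square: 0.02205/0.00833333 → 2, 0.02742/0.00416667 → 6; chars 26.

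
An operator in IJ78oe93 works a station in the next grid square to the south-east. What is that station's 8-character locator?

Longitude extended square 9; +1 → 10, wraps to 0, carry into subsquare.
Longitude subsquare o = 14; +1 → 15 = p.
Latitude extended square 3; −1 → 2.

IJ78pe02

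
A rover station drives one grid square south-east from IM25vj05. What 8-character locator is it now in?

Longitude extended square 0; +1 → 1.
Latitude extended square 5; −1 → 4.

IM25vj14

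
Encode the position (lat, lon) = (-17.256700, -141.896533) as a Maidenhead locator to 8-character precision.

BH92br28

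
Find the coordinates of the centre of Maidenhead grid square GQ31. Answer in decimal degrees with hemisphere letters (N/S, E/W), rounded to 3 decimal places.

Field G=6, Q=16: +6·20° lon, +16·10° lat → SW at lon -60°, lat 70°.
Square 3, 1: +3·2° lon, +1·1° lat → SW at lon -54°, lat 71°.
Cell spans 2° lon × 1° lat. Centre is SW corner plus half of each.
latitude 71.500° N, longitude 53.000° W.

71.500° N, 53.000° W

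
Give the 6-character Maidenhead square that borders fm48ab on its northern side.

Latitude subsquare b = 1; +1 → 2 = c.
The longitude characters are unchanged.

FM48ac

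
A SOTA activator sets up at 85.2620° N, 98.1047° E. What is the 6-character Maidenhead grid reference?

NR95bg

Add 180° to longitude and 90° to latitude: 278.1047, 175.2620.
Field: 278.1047/20 → 13 → N, 175.2620/10 → 17 → R; chars NR.
Square: 18.1047/2 → 9, 5.2620/1 → 5; chars 95.
Subsquare: 0.1047/0.0833333 → 1 → b, 0.2620/0.0416667 → 6 → g; chars bg.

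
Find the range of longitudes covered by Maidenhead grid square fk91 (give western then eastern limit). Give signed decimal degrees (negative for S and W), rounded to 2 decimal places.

Field F=5, K=10: +5·20° lon, +10·10° lat → SW at lon -80°, lat 10°.
Square 9, 1: +9·2° lon, +1·1° lat → SW at lon -62°, lat 11°.
Cell spans 2° lon × 1° lat.
west -62.00, east -60.00.

-62.00, -60.00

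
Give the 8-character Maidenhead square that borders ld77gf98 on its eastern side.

LD77hf08

Longitude extended square 9; +1 → 10, wraps to 0, carry into subsquare.
Longitude subsquare g = 6; +1 → 7 = h.
The latitude characters are unchanged.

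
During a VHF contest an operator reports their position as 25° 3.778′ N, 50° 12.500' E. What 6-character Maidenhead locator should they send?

LL55cb

Add 180° to longitude and 90° to latitude: 230.2083, 115.0630.
Field: lon ⌊230.2083/20⌋ = 11 → L; lat ⌊115.0630/10⌋ = 11 → L.
Square: lon ⌊10.2083/2⌋ = 5; lat ⌊5.0630/1⌋ = 5.
Subsquare: lon ⌊0.2083/0.0833333⌋ = 2 → c; lat ⌊0.0630/0.0416667⌋ = 1 → b.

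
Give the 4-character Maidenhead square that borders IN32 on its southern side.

Latitude square 2; −1 → 1.
The longitude characters are unchanged.

IN31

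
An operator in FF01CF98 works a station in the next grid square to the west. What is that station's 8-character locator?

Longitude extended square 9; −1 → 8.
The latitude characters are unchanged.

FF01cf88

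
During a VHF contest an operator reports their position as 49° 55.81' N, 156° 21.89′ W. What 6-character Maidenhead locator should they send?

BN19tw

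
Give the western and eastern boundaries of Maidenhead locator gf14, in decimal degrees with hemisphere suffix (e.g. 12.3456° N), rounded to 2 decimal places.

Field G=6, F=5: +6·20° lon, +5·10° lat → SW at lon -60°, lat -40°.
Square 1, 4: +1·2° lon, +4·1° lat → SW at lon -58°, lat -36°.
Cell spans 2° lon × 1° lat.
west 58.00° W, east 56.00° W.

58.00° W, 56.00° W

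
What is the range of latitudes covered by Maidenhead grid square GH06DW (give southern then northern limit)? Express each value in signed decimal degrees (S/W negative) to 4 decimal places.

Field G=6, H=7: +6·20° lon, +7·10° lat → SW at lon -60°, lat -20°.
Square 0, 6: +0·2° lon, +6·1° lat → SW at lon -60°, lat -14°.
Subsquare d=3, w=22: +3·0.0833333° lon, +22·0.0416667° lat → SW at lon -59.75°, lat -13.0833°.
Cell spans 0.0833333° lon × 0.0416667° lat.
south -13.0833, north -13.0417.

-13.0833, -13.0417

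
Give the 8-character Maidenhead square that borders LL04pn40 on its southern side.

LL04pm49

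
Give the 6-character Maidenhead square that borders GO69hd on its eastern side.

GO69id

Longitude subsquare h = 7; +1 → 8 = i.
The latitude characters are unchanged.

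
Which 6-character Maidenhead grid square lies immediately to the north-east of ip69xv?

Longitude subsquare x = 23; +1 → 24, wraps to 0 = a, carry into square.
Longitude square 6; +1 → 7.
Latitude subsquare v = 21; +1 → 22 = w.

IP79aw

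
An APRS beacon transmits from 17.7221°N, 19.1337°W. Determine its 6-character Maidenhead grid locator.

IK07kr

Add 180° to longitude and 90° to latitude: 160.8663, 107.7221.
Field (20°×10°, letters A–R): lon ⌊160.8663/20⌋ = 8 → I; lat ⌊107.7221/10⌋ = 10 → K.
Square (2°×1°, digits 0–9): lon ⌊0.8663/2⌋ = 0; lat ⌊7.7221/1⌋ = 7.
Subsquare (5′×2.5′, letters a–x): lon ⌊0.8663/0.0833333⌋ = 10 → k; lat ⌊0.7221/0.0416667⌋ = 17 → r.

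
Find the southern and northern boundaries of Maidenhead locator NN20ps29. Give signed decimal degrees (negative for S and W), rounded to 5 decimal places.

40.78750, 40.79167

Field N=13, N=13: +13·20° lon, +13·10° lat → SW at lon 80°, lat 40°.
Square 2, 0: +2·2° lon, +0·1° lat → SW at lon 84°, lat 40°.
Subsquare p=15, s=18: +15·0.0833333° lon, +18·0.0416667° lat → SW at lon 85.25°, lat 40.75°.
Extended square 2, 9: +2·0.00833333° lon, +9·0.00416667° lat → SW at lon 85.2667°, lat 40.7875°.
Cell spans 0.00833333° lon × 0.00416667° lat.
south 40.78750, north 40.79167.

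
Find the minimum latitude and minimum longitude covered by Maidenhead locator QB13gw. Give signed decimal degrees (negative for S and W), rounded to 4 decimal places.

-76.0833, 142.5000

Field Q=16, B=1: +16·20° lon, +1·10° lat → SW at lon 140°, lat -80°.
Square 1, 3: +1·2° lon, +3·1° lat → SW at lon 142°, lat -77°.
Subsquare g=6, w=22: +6·0.0833333° lon, +22·0.0416667° lat → SW at lon 142.5°, lat -76.0833°.
latitude -76.0833, longitude 142.5000.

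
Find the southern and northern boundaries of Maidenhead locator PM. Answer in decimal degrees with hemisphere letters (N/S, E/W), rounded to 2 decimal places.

30.00° N, 40.00° N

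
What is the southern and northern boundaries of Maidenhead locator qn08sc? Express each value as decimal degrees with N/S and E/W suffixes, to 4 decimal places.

48.0833° N, 48.1250° N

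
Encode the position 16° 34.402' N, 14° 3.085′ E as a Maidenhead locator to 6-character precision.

JK76an

Add 180° to longitude and 90° to latitude: 194.0514, 106.5734.
Field: lon ⌊194.0514/20⌋ = 9 → J; lat ⌊106.5734/10⌋ = 10 → K.
Square: lon ⌊14.0514/2⌋ = 7; lat ⌊6.5734/1⌋ = 6.
Subsquare: lon ⌊0.0514/0.0833333⌋ = 0 → a; lat ⌊0.5734/0.0416667⌋ = 13 → n.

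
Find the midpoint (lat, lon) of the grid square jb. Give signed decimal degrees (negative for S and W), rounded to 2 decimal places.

-75.00, 10.00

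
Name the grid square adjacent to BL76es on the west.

BL76ds

Longitude subsquare e = 4; −1 → 3 = d.
The latitude characters are unchanged.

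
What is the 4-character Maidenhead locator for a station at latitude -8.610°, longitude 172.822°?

Shift to the Maidenhead origin (180°W, 90°S): lon 352.82, lat 81.39.
Field: 352.82/20 → 17 → R, 81.39/10 → 8 → I; chars RI.
Square: 12.82/2 → 6, 1.39/1 → 1; chars 61.

RI61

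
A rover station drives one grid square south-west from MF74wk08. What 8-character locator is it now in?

MF74vk97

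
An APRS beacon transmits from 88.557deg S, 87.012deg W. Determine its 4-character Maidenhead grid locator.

Offset from 180°W / 90°S: lon 92.99°, lat 1.44°.
Field (20°×10°, letters A–R): lon ⌊92.99/20⌋ = 4 → E; lat ⌊1.44/10⌋ = 0 → A.
Square (2°×1°, digits 0–9): lon ⌊12.99/2⌋ = 6; lat ⌊1.44/1⌋ = 1.

EA61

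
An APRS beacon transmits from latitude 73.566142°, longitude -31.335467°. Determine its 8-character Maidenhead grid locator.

HQ43hn95

Offset from 180°W / 90°S: lon 148.66453°, lat 163.56614°.
Field: lon ⌊148.66453/20⌋ = 7 → H; lat ⌊163.56614/10⌋ = 16 → Q.
Square: lon ⌊8.66453/2⌋ = 4; lat ⌊3.56614/1⌋ = 3.
Subsquare: lon ⌊0.66453/0.0833333⌋ = 7 → h; lat ⌊0.56614/0.0416667⌋ = 13 → n.
Extended square: lon ⌊0.08120/0.00833333⌋ = 9; lat ⌊0.02448/0.00416667⌋ = 5.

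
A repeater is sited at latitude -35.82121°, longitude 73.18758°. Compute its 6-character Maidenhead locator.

MF64oe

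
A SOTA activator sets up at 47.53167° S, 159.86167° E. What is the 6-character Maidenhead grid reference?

Offset from 180°W / 90°S: lon 339.8617°, lat 42.4683°.
Field (20°×10°, letters A–R): lon ⌊339.8617/20⌋ = 16 → Q; lat ⌊42.4683/10⌋ = 4 → E.
Square (2°×1°, digits 0–9): lon ⌊19.8617/2⌋ = 9; lat ⌊2.4683/1⌋ = 2.
Subsquare (5′×2.5′, letters a–x): lon ⌊1.8617/0.0833333⌋ = 22 → w; lat ⌊0.4683/0.0416667⌋ = 11 → l.

QE92wl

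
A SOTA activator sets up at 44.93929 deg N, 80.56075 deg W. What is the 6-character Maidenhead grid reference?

EN94rw

Shift to the Maidenhead origin (180°W, 90°S): lon 99.4393, lat 134.9393.
Field: 99.4393/20 → 4 → E, 134.9393/10 → 13 → N; chars EN.
Square: 19.4393/2 → 9, 4.9393/1 → 4; chars 94.
Subsquare: 1.4393/0.0833333 → 17 → r, 0.9393/0.0416667 → 22 → w; chars rw.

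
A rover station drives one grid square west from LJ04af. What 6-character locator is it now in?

KJ94xf

Longitude subsquare a = 0; −1 → -1, wraps to 23 = x, carry into square.
Longitude square 0; −1 → -1, wraps to 9, carry into field.
Longitude field L = 11; −1 → 10 = K.
The latitude characters are unchanged.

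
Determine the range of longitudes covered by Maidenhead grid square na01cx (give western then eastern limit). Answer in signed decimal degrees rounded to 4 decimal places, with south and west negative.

Field N=13, A=0: +13·20° lon, +0·10° lat → SW at lon 80°, lat -90°.
Square 0, 1: +0·2° lon, +1·1° lat → SW at lon 80°, lat -89°.
Subsquare c=2, x=23: +2·0.0833333° lon, +23·0.0416667° lat → SW at lon 80.1667°, lat -88.0417°.
Cell spans 0.0833333° lon × 0.0416667° lat.
west 80.1667, east 80.2500.

80.1667, 80.2500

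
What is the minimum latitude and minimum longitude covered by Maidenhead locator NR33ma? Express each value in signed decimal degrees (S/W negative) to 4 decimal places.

83.0000, 87.0000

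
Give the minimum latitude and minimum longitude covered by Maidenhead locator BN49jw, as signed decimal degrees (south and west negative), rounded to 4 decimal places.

Field B=1, N=13: +1·20° lon, +13·10° lat → SW at lon -160°, lat 40°.
Square 4, 9: +4·2° lon, +9·1° lat → SW at lon -152°, lat 49°.
Subsquare j=9, w=22: +9·0.0833333° lon, +22·0.0416667° lat → SW at lon -151.25°, lat 49.9167°.
latitude 49.9167, longitude -151.2500.

49.9167, -151.2500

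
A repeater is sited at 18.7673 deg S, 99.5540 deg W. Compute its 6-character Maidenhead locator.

EH01ff

Shift to the Maidenhead origin (180°W, 90°S): lon 80.4460, lat 71.2327.
Field: 80.4460/20 → 4 → E, 71.2327/10 → 7 → H; chars EH.
Square: 0.4460/2 → 0, 1.2327/1 → 1; chars 01.
Subsquare: 0.4460/0.0833333 → 5 → f, 0.2327/0.0416667 → 5 → f; chars ff.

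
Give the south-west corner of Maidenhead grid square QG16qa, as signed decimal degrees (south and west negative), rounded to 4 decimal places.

Field Q=16, G=6: +16·20° lon, +6·10° lat → SW at lon 140°, lat -30°.
Square 1, 6: +1·2° lon, +6·1° lat → SW at lon 142°, lat -24°.
Subsquare q=16, a=0: +16·0.0833333° lon, +0·0.0416667° lat → SW at lon 143.333°, lat -24°.
latitude -24.0000, longitude 143.3333.

-24.0000, 143.3333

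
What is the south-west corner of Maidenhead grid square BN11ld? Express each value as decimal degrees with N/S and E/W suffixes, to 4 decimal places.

41.1250° N, 157.0833° W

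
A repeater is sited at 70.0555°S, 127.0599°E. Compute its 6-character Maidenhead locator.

Shift to the Maidenhead origin (180°W, 90°S): lon 307.0599, lat 19.9445.
Field (20°×10°, letters A–R): 307.0599/20 → 15 → P, 19.9445/10 → 1 → B; chars PB.
Square (2°×1°, digits 0–9): 7.0599/2 → 3, 9.9445/1 → 9; chars 39.
Subsquare (5′×2.5′, letters a–x): 1.0599/0.0833333 → 12 → m, 0.9445/0.0416667 → 22 → w; chars mw.

PB39mw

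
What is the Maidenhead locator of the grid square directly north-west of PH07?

OH98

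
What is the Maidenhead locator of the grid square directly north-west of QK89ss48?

QK89ss39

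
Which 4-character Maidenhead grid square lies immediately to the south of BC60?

Latitude square 0; −1 → -1, wraps to 9, carry into field.
Latitude field C = 2; −1 → 1 = B.
The longitude characters are unchanged.

BB69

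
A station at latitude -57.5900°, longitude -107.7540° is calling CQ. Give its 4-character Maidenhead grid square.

Shift to the Maidenhead origin (180°W, 90°S): lon 72.25, lat 32.41.
Field: 72.25/20 → 3 → D, 32.41/10 → 3 → D; chars DD.
Square: 12.25/2 → 6, 2.41/1 → 2; chars 62.

DD62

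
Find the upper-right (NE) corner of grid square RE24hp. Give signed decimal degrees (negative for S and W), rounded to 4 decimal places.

Field R=17, E=4: +17·20° lon, +4·10° lat → SW at lon 160°, lat -50°.
Square 2, 4: +2·2° lon, +4·1° lat → SW at lon 164°, lat -46°.
Subsquare h=7, p=15: +7·0.0833333° lon, +15·0.0416667° lat → SW at lon 164.583°, lat -45.375°.
Cell spans 0.0833333° lon × 0.0416667° lat. NE corner is SW corner plus one full cell.
latitude -45.3333, longitude 164.6667.

-45.3333, 164.6667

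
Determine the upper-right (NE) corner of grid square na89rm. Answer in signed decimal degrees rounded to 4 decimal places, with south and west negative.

Field N=13, A=0: +13·20° lon, +0·10° lat → SW at lon 80°, lat -90°.
Square 8, 9: +8·2° lon, +9·1° lat → SW at lon 96°, lat -81°.
Subsquare r=17, m=12: +17·0.0833333° lon, +12·0.0416667° lat → SW at lon 97.4167°, lat -80.5°.
Cell spans 0.0833333° lon × 0.0416667° lat. NE corner is SW corner plus one full cell.
latitude -80.4583, longitude 97.5000.

-80.4583, 97.5000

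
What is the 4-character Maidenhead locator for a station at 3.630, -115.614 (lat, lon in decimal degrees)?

DJ23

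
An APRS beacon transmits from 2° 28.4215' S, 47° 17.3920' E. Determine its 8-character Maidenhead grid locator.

LI37pm46

Shift to the Maidenhead origin (180°W, 90°S): lon 227.28987, lat 87.52631.
Field (20°×10°, letters A–R): lon ⌊227.28987/20⌋ = 11 → L; lat ⌊87.52631/10⌋ = 8 → I.
Square (2°×1°, digits 0–9): lon ⌊7.28987/2⌋ = 3; lat ⌊7.52631/1⌋ = 7.
Subsquare (5′×2.5′, letters a–x): lon ⌊1.28987/0.0833333⌋ = 15 → p; lat ⌊0.52631/0.0416667⌋ = 12 → m.
Extended square (30″×15″, digits 0–9): lon ⌊0.03987/0.00833333⌋ = 4; lat ⌊0.02631/0.00416667⌋ = 6.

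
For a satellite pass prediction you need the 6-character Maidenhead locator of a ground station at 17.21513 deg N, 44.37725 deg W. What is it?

Add 180° to longitude and 90° to latitude: 135.6227, 107.2151.
Field: lon ⌊135.6227/20⌋ = 6 → G; lat ⌊107.2151/10⌋ = 10 → K.
Square: lon ⌊15.6227/2⌋ = 7; lat ⌊7.2151/1⌋ = 7.
Subsquare: lon ⌊1.6227/0.0833333⌋ = 19 → t; lat ⌊0.2151/0.0416667⌋ = 5 → f.

GK77tf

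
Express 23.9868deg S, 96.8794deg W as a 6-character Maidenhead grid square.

Add 180° to longitude and 90° to latitude: 83.1206, 66.0132.
Field: 83.1206/20 → 4 → E, 66.0132/10 → 6 → G; chars EG.
Square: 3.1206/2 → 1, 6.0132/1 → 6; chars 16.
Subsquare: 1.1206/0.0833333 → 13 → n, 0.0132/0.0416667 → 0 → a; chars na.

EG16na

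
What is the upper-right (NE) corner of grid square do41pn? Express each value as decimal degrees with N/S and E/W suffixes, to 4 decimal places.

51.5833° N, 110.6667° W

Field D=3, O=14: +3·20° lon, +14·10° lat → SW at lon -120°, lat 50°.
Square 4, 1: +4·2° lon, +1·1° lat → SW at lon -112°, lat 51°.
Subsquare p=15, n=13: +15·0.0833333° lon, +13·0.0416667° lat → SW at lon -110.75°, lat 51.5417°.
Cell spans 0.0833333° lon × 0.0416667° lat. NE corner is SW corner plus one full cell.
latitude 51.5833° N, longitude 110.6667° W.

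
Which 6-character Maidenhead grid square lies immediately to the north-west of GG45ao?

Longitude subsquare a = 0; −1 → -1, wraps to 23 = x, carry into square.
Longitude square 4; −1 → 3.
Latitude subsquare o = 14; +1 → 15 = p.

GG35xp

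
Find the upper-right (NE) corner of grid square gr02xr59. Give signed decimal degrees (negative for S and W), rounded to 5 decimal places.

82.75000, -58.03333

Field G=6, R=17: +6·20° lon, +17·10° lat → SW at lon -60°, lat 80°.
Square 0, 2: +0·2° lon, +2·1° lat → SW at lon -60°, lat 82°.
Subsquare x=23, r=17: +23·0.0833333° lon, +17·0.0416667° lat → SW at lon -58.0833°, lat 82.7083°.
Extended square 5, 9: +5·0.00833333° lon, +9·0.00416667° lat → SW at lon -58.0417°, lat 82.7458°.
Cell spans 0.00833333° lon × 0.00416667° lat. NE corner is SW corner plus one full cell.
latitude 82.75000, longitude -58.03333.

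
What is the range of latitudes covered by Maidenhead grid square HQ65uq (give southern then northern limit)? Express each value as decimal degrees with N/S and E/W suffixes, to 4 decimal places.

Field H=7, Q=16: +7·20° lon, +16·10° lat → SW at lon -40°, lat 70°.
Square 6, 5: +6·2° lon, +5·1° lat → SW at lon -28°, lat 75°.
Subsquare u=20, q=16: +20·0.0833333° lon, +16·0.0416667° lat → SW at lon -26.3333°, lat 75.6667°.
Cell spans 0.0833333° lon × 0.0416667° lat.
south 75.6667° N, north 75.7083° N.

75.6667° N, 75.7083° N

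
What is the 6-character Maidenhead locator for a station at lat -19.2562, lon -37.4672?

Offset from 180°W / 90°S: lon 142.5328°, lat 70.7438°.
Field: lon ⌊142.5328/20⌋ = 7 → H; lat ⌊70.7438/10⌋ = 7 → H.
Square: lon ⌊2.5328/2⌋ = 1; lat ⌊0.7438/1⌋ = 0.
Subsquare: lon ⌊0.5328/0.0833333⌋ = 6 → g; lat ⌊0.7438/0.0416667⌋ = 17 → r.

HH10gr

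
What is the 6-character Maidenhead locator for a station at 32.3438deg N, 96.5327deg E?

NM82gi

Offset from 180°W / 90°S: lon 276.5327°, lat 122.3438°.
Field: lon ⌊276.5327/20⌋ = 13 → N; lat ⌊122.3438/10⌋ = 12 → M.
Square: lon ⌊16.5327/2⌋ = 8; lat ⌊2.3438/1⌋ = 2.
Subsquare: lon ⌊0.5327/0.0833333⌋ = 6 → g; lat ⌊0.3438/0.0416667⌋ = 8 → i.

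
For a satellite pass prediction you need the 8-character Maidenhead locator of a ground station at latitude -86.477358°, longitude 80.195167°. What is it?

NA03cm35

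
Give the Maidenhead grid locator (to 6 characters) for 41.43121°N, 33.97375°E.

Shift to the Maidenhead origin (180°W, 90°S): lon 213.9737, lat 131.4312.
Field (20°×10°, letters A–R): lon ⌊213.9737/20⌋ = 10 → K; lat ⌊131.4312/10⌋ = 13 → N.
Square (2°×1°, digits 0–9): lon ⌊13.9737/2⌋ = 6; lat ⌊1.4312/1⌋ = 1.
Subsquare (5′×2.5′, letters a–x): lon ⌊1.9737/0.0833333⌋ = 23 → x; lat ⌊0.4312/0.0416667⌋ = 10 → k.

KN61xk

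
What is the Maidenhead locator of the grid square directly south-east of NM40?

NL59

Longitude square 4; +1 → 5.
Latitude square 0; −1 → -1, wraps to 9, carry into field.
Latitude field M = 12; −1 → 11 = L.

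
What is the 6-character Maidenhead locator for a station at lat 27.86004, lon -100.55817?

Shift to the Maidenhead origin (180°W, 90°S): lon 79.4418, lat 117.8600.
Field: 79.4418/20 → 3 → D, 117.8600/10 → 11 → L; chars DL.
Square: 19.4418/2 → 9, 7.8600/1 → 7; chars 97.
Subsquare: 1.4418/0.0833333 → 17 → r, 0.8600/0.0416667 → 20 → u; chars ru.

DL97ru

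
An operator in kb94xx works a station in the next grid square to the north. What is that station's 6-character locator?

KB95xa

Latitude subsquare x = 23; +1 → 24, wraps to 0 = a, carry into square.
Latitude square 4; +1 → 5.
The longitude characters are unchanged.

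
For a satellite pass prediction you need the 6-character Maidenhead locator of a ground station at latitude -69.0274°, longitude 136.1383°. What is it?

PC80bx

Offset from 180°W / 90°S: lon 316.1383°, lat 20.9726°.
Field: lon ⌊316.1383/20⌋ = 15 → P; lat ⌊20.9726/10⌋ = 2 → C.
Square: lon ⌊16.1383/2⌋ = 8; lat ⌊0.9726/1⌋ = 0.
Subsquare: lon ⌊0.1383/0.0833333⌋ = 1 → b; lat ⌊0.9726/0.0416667⌋ = 23 → x.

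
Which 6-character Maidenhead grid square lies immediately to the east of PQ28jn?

Longitude subsquare j = 9; +1 → 10 = k.
The latitude characters are unchanged.

PQ28kn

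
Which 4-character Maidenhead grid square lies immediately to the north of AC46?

Latitude square 6; +1 → 7.
The longitude characters are unchanged.

AC47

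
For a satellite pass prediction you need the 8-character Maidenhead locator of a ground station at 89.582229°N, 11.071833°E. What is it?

JR59mn89

Add 180° to longitude and 90° to latitude: 191.07183, 179.58223.
Field: 191.07183/20 → 9 → J, 179.58223/10 → 17 → R; chars JR.
Square: 11.07183/2 → 5, 9.58223/1 → 9; chars 59.
Subsquare: 1.07183/0.0833333 → 12 → m, 0.58223/0.0416667 → 13 → n; chars mn.
Extended square: 0.07183/0.00833333 → 8, 0.04056/0.00416667 → 9; chars 89.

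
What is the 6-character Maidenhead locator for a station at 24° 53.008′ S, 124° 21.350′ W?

CG75tc

Shift to the Maidenhead origin (180°W, 90°S): lon 55.6442, lat 65.1165.
Field: 55.6442/20 → 2 → C, 65.1165/10 → 6 → G; chars CG.
Square: 15.6442/2 → 7, 5.1165/1 → 5; chars 75.
Subsquare: 1.6442/0.0833333 → 19 → t, 0.1165/0.0416667 → 2 → c; chars tc.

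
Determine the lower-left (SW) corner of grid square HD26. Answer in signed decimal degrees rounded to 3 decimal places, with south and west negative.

Field H=7, D=3: +7·20° lon, +3·10° lat → SW at lon -40°, lat -60°.
Square 2, 6: +2·2° lon, +6·1° lat → SW at lon -36°, lat -54°.
latitude -54.000, longitude -36.000.

-54.000, -36.000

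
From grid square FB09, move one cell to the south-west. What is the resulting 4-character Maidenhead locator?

EB98

Longitude square 0; −1 → -1, wraps to 9, carry into field.
Longitude field F = 5; −1 → 4 = E.
Latitude square 9; −1 → 8.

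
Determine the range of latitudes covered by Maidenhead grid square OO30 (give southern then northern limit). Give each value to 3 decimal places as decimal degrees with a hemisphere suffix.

Field O=14, O=14: +14·20° lon, +14·10° lat → SW at lon 100°, lat 50°.
Square 3, 0: +3·2° lon, +0·1° lat → SW at lon 106°, lat 50°.
Cell spans 2° lon × 1° lat.
south 50.000° N, north 51.000° N.

50.000° N, 51.000° N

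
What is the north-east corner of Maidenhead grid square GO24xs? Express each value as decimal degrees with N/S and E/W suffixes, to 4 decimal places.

54.7917° N, 54.0000° W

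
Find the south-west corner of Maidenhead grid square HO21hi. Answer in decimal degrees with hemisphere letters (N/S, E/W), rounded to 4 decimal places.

Field H=7, O=14: +7·20° lon, +14·10° lat → SW at lon -40°, lat 50°.
Square 2, 1: +2·2° lon, +1·1° lat → SW at lon -36°, lat 51°.
Subsquare h=7, i=8: +7·0.0833333° lon, +8·0.0416667° lat → SW at lon -35.4167°, lat 51.3333°.
latitude 51.3333° N, longitude 35.4167° W.

51.3333° N, 35.4167° W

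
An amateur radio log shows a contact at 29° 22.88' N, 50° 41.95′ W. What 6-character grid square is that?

GL49pj

Offset from 180°W / 90°S: lon 129.3008°, lat 119.3813°.
Field (20°×10°, letters A–R): 129.3008/20 → 6 → G, 119.3813/10 → 11 → L; chars GL.
Square (2°×1°, digits 0–9): 9.3008/2 → 4, 9.3813/1 → 9; chars 49.
Subsquare (5′×2.5′, letters a–x): 1.3008/0.0833333 → 15 → p, 0.3813/0.0416667 → 9 → j; chars pj.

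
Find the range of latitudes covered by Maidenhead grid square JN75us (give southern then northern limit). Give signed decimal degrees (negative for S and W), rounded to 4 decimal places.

45.7500, 45.7917

Field J=9, N=13: +9·20° lon, +13·10° lat → SW at lon 0°, lat 40°.
Square 7, 5: +7·2° lon, +5·1° lat → SW at lon 14°, lat 45°.
Subsquare u=20, s=18: +20·0.0833333° lon, +18·0.0416667° lat → SW at lon 15.6667°, lat 45.75°.
Cell spans 0.0833333° lon × 0.0416667° lat.
south 45.7500, north 45.7917.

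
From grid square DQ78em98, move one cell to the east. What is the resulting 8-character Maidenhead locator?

Longitude extended square 9; +1 → 10, wraps to 0, carry into subsquare.
Longitude subsquare e = 4; +1 → 5 = f.
The latitude characters are unchanged.

DQ78fm08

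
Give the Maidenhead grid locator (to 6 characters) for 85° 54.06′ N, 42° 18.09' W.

Offset from 180°W / 90°S: lon 137.6985°, lat 175.9010°.
Field (20°×10°, letters A–R): 137.6985/20 → 6 → G, 175.9010/10 → 17 → R; chars GR.
Square (2°×1°, digits 0–9): 17.6985/2 → 8, 5.9010/1 → 5; chars 85.
Subsquare (5′×2.5′, letters a–x): 1.6985/0.0833333 → 20 → u, 0.9010/0.0416667 → 21 → v; chars uv.

GR85uv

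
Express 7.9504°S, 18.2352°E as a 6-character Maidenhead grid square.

Shift to the Maidenhead origin (180°W, 90°S): lon 198.2352, lat 82.0496.
Field: lon ⌊198.2352/20⌋ = 9 → J; lat ⌊82.0496/10⌋ = 8 → I.
Square: lon ⌊18.2352/2⌋ = 9; lat ⌊2.0496/1⌋ = 2.
Subsquare: lon ⌊0.2352/0.0833333⌋ = 2 → c; lat ⌊0.0496/0.0416667⌋ = 1 → b.

JI92cb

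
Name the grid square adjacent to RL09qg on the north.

RL09qh

Latitude subsquare g = 6; +1 → 7 = h.
The longitude characters are unchanged.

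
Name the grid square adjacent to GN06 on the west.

FN96

Longitude square 0; −1 → -1, wraps to 9, carry into field.
Longitude field G = 6; −1 → 5 = F.
The latitude characters are unchanged.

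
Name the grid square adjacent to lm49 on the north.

Latitude square 9; +1 → 10, wraps to 0, carry into field.
Latitude field M = 12; +1 → 13 = N.
The longitude characters are unchanged.

LN40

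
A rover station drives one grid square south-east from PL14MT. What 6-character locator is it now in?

PL14ns

Longitude subsquare m = 12; +1 → 13 = n.
Latitude subsquare t = 19; −1 → 18 = s.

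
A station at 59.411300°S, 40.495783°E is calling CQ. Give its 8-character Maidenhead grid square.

Offset from 180°W / 90°S: lon 220.49578°, lat 30.58870°.
Field (20°×10°, letters A–R): lon ⌊220.49578/20⌋ = 11 → L; lat ⌊30.58870/10⌋ = 3 → D.
Square (2°×1°, digits 0–9): lon ⌊0.49578/2⌋ = 0; lat ⌊0.58870/1⌋ = 0.
Subsquare (5′×2.5′, letters a–x): lon ⌊0.49578/0.0833333⌋ = 5 → f; lat ⌊0.58870/0.0416667⌋ = 14 → o.
Extended square (30″×15″, digits 0–9): lon ⌊0.07912/0.00833333⌋ = 9; lat ⌊0.00537/0.00416667⌋ = 1.

LD00fo91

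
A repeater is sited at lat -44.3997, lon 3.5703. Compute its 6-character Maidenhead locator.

Offset from 180°W / 90°S: lon 183.5703°, lat 45.6003°.
Field: lon ⌊183.5703/20⌋ = 9 → J; lat ⌊45.6003/10⌋ = 4 → E.
Square: lon ⌊3.5703/2⌋ = 1; lat ⌊5.6003/1⌋ = 5.
Subsquare: lon ⌊1.5703/0.0833333⌋ = 18 → s; lat ⌊0.6003/0.0416667⌋ = 14 → o.

JE15so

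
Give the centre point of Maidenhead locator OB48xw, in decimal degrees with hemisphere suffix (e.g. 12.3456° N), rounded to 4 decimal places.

Field O=14, B=1: +14·20° lon, +1·10° lat → SW at lon 100°, lat -80°.
Square 4, 8: +4·2° lon, +8·1° lat → SW at lon 108°, lat -72°.
Subsquare x=23, w=22: +23·0.0833333° lon, +22·0.0416667° lat → SW at lon 109.917°, lat -71.0833°.
Cell spans 0.0833333° lon × 0.0416667° lat. Centre is SW corner plus half of each.
latitude 71.0625° S, longitude 109.9583° E.

71.0625° S, 109.9583° E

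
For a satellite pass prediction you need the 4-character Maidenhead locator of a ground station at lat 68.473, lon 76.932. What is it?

Add 180° to longitude and 90° to latitude: 256.93, 158.47.
Field: 256.93/20 → 12 → M, 158.47/10 → 15 → P; chars MP.
Square: 16.93/2 → 8, 8.47/1 → 8; chars 88.

MP88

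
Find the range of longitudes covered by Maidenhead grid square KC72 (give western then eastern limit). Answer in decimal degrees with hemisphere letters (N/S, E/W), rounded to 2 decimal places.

34.00° E, 36.00° E

Field K=10, C=2: +10·20° lon, +2·10° lat → SW at lon 20°, lat -70°.
Square 7, 2: +7·2° lon, +2·1° lat → SW at lon 34°, lat -68°.
Cell spans 2° lon × 1° lat.
west 34.00° E, east 36.00° E.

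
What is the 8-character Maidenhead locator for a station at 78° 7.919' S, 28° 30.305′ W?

Offset from 180°W / 90°S: lon 151.49492°, lat 11.86802°.
Field: 151.49492/20 → 7 → H, 11.86802/10 → 1 → B; chars HB.
Square: 11.49492/2 → 5, 1.86802/1 → 1; chars 51.
Subsquare: 1.49492/0.0833333 → 17 → r, 0.86802/0.0416667 → 20 → u; chars ru.
Extended square: 0.07825/0.00833333 → 9, 0.03468/0.00416667 → 8; chars 98.

HB51ru98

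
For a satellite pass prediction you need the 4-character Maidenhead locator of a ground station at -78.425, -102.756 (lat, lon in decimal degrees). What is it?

DB81

Shift to the Maidenhead origin (180°W, 90°S): lon 77.24, lat 11.58.
Field: lon ⌊77.24/20⌋ = 3 → D; lat ⌊11.58/10⌋ = 1 → B.
Square: lon ⌊17.24/2⌋ = 8; lat ⌊1.58/1⌋ = 1.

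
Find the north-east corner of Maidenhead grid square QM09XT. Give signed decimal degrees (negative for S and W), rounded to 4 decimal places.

39.8333, 142.0000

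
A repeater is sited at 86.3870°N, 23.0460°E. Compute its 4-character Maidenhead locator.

KR16

Shift to the Maidenhead origin (180°W, 90°S): lon 203.05, lat 176.39.
Field: lon ⌊203.05/20⌋ = 10 → K; lat ⌊176.39/10⌋ = 17 → R.
Square: lon ⌊3.05/2⌋ = 1; lat ⌊6.39/1⌋ = 6.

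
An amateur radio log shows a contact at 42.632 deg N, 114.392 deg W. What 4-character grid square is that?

DN22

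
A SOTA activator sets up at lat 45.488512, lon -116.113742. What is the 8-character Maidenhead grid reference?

Offset from 180°W / 90°S: lon 63.88626°, lat 135.48851°.
Field: 63.88626/20 → 3 → D, 135.48851/10 → 13 → N; chars DN.
Square: 3.88626/2 → 1, 5.48851/1 → 5; chars 15.
Subsquare: 1.88626/0.0833333 → 22 → w, 0.48851/0.0416667 → 11 → l; chars wl.
Extended square: 0.05292/0.00833333 → 6, 0.03018/0.00416667 → 7; chars 67.

DN15wl67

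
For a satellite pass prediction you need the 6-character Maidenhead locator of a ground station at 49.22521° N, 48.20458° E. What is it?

LN49cf

Offset from 180°W / 90°S: lon 228.2046°, lat 139.2252°.
Field: lon ⌊228.2046/20⌋ = 11 → L; lat ⌊139.2252/10⌋ = 13 → N.
Square: lon ⌊8.2046/2⌋ = 4; lat ⌊9.2252/1⌋ = 9.
Subsquare: lon ⌊0.2046/0.0833333⌋ = 2 → c; lat ⌊0.2252/0.0416667⌋ = 5 → f.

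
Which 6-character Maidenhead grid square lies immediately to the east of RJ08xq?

RJ18aq

Longitude subsquare x = 23; +1 → 24, wraps to 0 = a, carry into square.
Longitude square 0; +1 → 1.
The latitude characters are unchanged.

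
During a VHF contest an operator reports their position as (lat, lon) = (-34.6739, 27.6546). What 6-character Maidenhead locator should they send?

KF35th

Shift to the Maidenhead origin (180°W, 90°S): lon 207.6546, lat 55.3261.
Field: lon ⌊207.6546/20⌋ = 10 → K; lat ⌊55.3261/10⌋ = 5 → F.
Square: lon ⌊7.6546/2⌋ = 3; lat ⌊5.3261/1⌋ = 5.
Subsquare: lon ⌊1.6546/0.0833333⌋ = 19 → t; lat ⌊0.3261/0.0416667⌋ = 7 → h.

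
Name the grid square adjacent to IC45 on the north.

IC46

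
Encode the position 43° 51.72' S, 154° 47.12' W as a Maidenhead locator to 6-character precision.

BE26od

Shift to the Maidenhead origin (180°W, 90°S): lon 25.2147, lat 46.1380.
Field: lon ⌊25.2147/20⌋ = 1 → B; lat ⌊46.1380/10⌋ = 4 → E.
Square: lon ⌊5.2147/2⌋ = 2; lat ⌊6.1380/1⌋ = 6.
Subsquare: lon ⌊1.2147/0.0833333⌋ = 14 → o; lat ⌊0.1380/0.0416667⌋ = 3 → d.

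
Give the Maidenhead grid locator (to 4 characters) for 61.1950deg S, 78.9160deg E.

MC98

Shift to the Maidenhead origin (180°W, 90°S): lon 258.92, lat 28.80.
Field: 258.92/20 → 12 → M, 28.80/10 → 2 → C; chars MC.
Square: 18.92/2 → 9, 8.80/1 → 8; chars 98.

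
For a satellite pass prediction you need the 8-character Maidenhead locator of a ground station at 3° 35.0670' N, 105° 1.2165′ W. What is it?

DJ73lo70

Offset from 180°W / 90°S: lon 74.97973°, lat 93.58445°.
Field: 74.97973/20 → 3 → D, 93.58445/10 → 9 → J; chars DJ.
Square: 14.97973/2 → 7, 3.58445/1 → 3; chars 73.
Subsquare: 0.97973/0.0833333 → 11 → l, 0.58445/0.0416667 → 14 → o; chars lo.
Extended square: 0.06306/0.00833333 → 7, 0.00112/0.00416667 → 0; chars 70.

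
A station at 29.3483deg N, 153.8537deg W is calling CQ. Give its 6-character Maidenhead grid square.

Offset from 180°W / 90°S: lon 26.1463°, lat 119.3483°.
Field: lon ⌊26.1463/20⌋ = 1 → B; lat ⌊119.3483/10⌋ = 11 → L.
Square: lon ⌊6.1463/2⌋ = 3; lat ⌊9.3483/1⌋ = 9.
Subsquare: lon ⌊0.1463/0.0833333⌋ = 1 → b; lat ⌊0.3483/0.0416667⌋ = 8 → i.

BL39bi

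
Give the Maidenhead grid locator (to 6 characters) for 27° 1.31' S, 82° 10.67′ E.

NG12cx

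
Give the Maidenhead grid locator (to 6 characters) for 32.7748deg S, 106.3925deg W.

DF67tf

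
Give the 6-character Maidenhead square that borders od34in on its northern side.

OD34io

Latitude subsquare n = 13; +1 → 14 = o.
The longitude characters are unchanged.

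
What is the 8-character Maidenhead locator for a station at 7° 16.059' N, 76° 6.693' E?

Offset from 180°W / 90°S: lon 256.11155°, lat 97.26765°.
Field: 256.11155/20 → 12 → M, 97.26765/10 → 9 → J; chars MJ.
Square: 16.11155/2 → 8, 7.26765/1 → 7; chars 87.
Subsquare: 0.11155/0.0833333 → 1 → b, 0.26765/0.0416667 → 6 → g; chars bg.
Extended square: 0.02822/0.00833333 → 3, 0.01765/0.00416667 → 4; chars 34.

MJ87bg34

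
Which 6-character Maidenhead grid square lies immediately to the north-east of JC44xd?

JC54ae

Longitude subsquare x = 23; +1 → 24, wraps to 0 = a, carry into square.
Longitude square 4; +1 → 5.
Latitude subsquare d = 3; +1 → 4 = e.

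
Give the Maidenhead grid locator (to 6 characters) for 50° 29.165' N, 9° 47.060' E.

Shift to the Maidenhead origin (180°W, 90°S): lon 189.7843, lat 140.4861.
Field (20°×10°, letters A–R): lon ⌊189.7843/20⌋ = 9 → J; lat ⌊140.4861/10⌋ = 14 → O.
Square (2°×1°, digits 0–9): lon ⌊9.7843/2⌋ = 4; lat ⌊0.4861/1⌋ = 0.
Subsquare (5′×2.5′, letters a–x): lon ⌊1.7843/0.0833333⌋ = 21 → v; lat ⌊0.4861/0.0416667⌋ = 11 → l.

JO40vl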